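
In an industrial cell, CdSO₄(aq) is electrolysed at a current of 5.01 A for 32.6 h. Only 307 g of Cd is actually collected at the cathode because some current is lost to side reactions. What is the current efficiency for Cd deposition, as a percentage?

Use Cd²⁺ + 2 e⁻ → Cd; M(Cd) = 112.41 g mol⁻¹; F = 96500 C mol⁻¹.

Q = I·t = 5.010 × 117360 = 588000 C; n(e⁻) = 588000/96500 = 6.093 mol.
Theoretical n(Cd) = n(e⁻)/2 = 3.046 mol, i.e. m_theo = 3.046 × 112.41 = 342.5 g.
Efficiency = m_actual / m_theo = 307 / 342.5 = 89.6 %.

89.6 %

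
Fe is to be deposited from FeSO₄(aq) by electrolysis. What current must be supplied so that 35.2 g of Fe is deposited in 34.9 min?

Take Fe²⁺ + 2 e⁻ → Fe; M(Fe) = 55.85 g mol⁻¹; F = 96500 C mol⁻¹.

n(Fe) = 35.2 / 55.85 = 0.6303 mol.
n(e⁻) = 2 × 0.6303 = 1.261 mol.
Q = n(e⁻)·F = 1.261 × 96500 = 121600 C.
I = Q/t = 121600 / 2094.0 s = 58.1 A.

58.1 A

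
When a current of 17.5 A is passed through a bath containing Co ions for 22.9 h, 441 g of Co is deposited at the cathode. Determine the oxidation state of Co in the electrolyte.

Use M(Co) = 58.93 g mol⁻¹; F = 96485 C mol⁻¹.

Q = I·t = 17.50 A × 82440 s = 1443000 C, so n(e⁻) = 1443000/96485 = 14.95 mol.
n(Co) deposited = 441 / 58.93 = 7.483 mol.
Electrons per atom = n(e⁻)/n(Co) = 14.95 / 7.483 = 2.00 ≈ 2, so the ion is Co²⁺.

+2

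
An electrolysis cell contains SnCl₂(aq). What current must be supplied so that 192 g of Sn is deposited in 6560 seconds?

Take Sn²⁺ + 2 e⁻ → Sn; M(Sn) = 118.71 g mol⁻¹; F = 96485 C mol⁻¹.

47.6 A

n(Sn) = 192 / 118.71 = 1.617 mol.
n(e⁻) = 2 × 1.617 = 3.235 mol.
Q = n(e⁻)·F = 3.235 × 96485 = 312100 C.
I = Q/t = 312100 / 6560.0 s = 47.6 A.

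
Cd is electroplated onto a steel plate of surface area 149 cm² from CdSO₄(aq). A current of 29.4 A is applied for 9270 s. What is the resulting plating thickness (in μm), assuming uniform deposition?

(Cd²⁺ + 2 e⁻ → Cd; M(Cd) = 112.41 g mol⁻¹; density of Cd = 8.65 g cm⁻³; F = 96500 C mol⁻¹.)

Q = I·t = 29.40 × 9270.0 = 272500 C; n(e⁻) = 2.824 mol.
n(Cd) = n(e⁻)/2 = 1.412 mol, so m = 1.412 × 112.41 = 158.7 g.
Volume = m/ρ = 158.7 / 8.65 = 18.35 cm³.
Thickness = V/A = 18.35 / 149 = 0.123 cm = 1230 μm.

1230 μm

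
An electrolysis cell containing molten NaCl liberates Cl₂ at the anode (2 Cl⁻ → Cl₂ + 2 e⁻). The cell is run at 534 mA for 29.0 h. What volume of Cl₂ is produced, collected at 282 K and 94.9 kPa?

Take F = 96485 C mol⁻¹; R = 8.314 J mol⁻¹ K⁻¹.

7.14 L

Q = I·t = 0.5340 A × 104400 s = 55750 C.
n(e⁻) = Q/F = 55750 / 96485 = 0.5778 mol.
2 electrons are transferred per Cl₂ molecule, so n(Cl₂) = 0.5778 / 2 = 0.2889 mol.
V = nRT/P = (0.2889 × 8.314 × 282) / (94.9 × 10³ Pa) = 0.00714 m³ = 7.14 L.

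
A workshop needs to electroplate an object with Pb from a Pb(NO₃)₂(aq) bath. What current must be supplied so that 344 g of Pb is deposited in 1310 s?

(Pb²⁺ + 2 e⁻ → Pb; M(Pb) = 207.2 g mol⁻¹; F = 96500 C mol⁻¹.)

n(Pb) = 344 / 207.2 = 1.660 mol.
n(e⁻) = 2 × 1.660 = 3.320 mol.
Q = n(e⁻)·F = 3.320 × 96500 = 320400 C.
I = Q/t = 320400 / 1310.0 s = 245 A.

245 A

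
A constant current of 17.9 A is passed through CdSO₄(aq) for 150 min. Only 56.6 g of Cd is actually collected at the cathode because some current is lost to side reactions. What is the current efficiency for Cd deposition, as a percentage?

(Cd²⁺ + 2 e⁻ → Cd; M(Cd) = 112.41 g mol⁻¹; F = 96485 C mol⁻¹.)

Q = I·t = 17.90 × 9000.0 = 161100 C; n(e⁻) = 161100/96485 = 1.670 mol.
Theoretical n(Cd) = n(e⁻)/2 = 0.8348 mol, i.e. m_theo = 0.8348 × 112.41 = 93.84 g.
Efficiency = m_actual / m_theo = 56.6 / 93.84 = 60.3 %.

60.3 %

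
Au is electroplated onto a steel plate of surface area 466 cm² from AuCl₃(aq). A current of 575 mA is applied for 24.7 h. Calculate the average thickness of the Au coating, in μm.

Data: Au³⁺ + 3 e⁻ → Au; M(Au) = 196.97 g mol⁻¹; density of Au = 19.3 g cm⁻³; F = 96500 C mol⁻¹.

Q = I·t = 0.5750 × 88920 = 51130 C; n(e⁻) = 0.5298 mol.
n(Au) = n(e⁻)/3 = 0.1766 mol, so m = 0.1766 × 196.97 = 34.79 g.
Volume = m/ρ = 34.79 / 19.3 = 1.802 cm³.
Thickness = V/A = 1.802 / 466 = 0.00387 cm = 38.7 μm.

38.7 μm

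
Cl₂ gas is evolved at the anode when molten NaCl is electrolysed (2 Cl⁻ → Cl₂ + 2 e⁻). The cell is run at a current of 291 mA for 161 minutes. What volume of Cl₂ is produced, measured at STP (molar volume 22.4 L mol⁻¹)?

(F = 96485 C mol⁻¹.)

Q = I·t = 0.2910 A × 9660.0 s = 2811 C.
n(e⁻) = Q/F = 2811 / 96485 = 0.02913 mol.
2 electrons are transferred per Cl₂ molecule, so n(Cl₂) = 0.02913 / 2 = 0.01457 mol.
V = n × V_m = 0.01457 × 22.4 = 0.326 L.

0.326 L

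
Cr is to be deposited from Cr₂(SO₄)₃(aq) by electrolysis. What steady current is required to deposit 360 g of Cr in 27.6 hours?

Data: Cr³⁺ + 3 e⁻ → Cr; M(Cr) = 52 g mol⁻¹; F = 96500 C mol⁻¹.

n(Cr) = 360 / 52 = 6.923 mol.
n(e⁻) = 3 × 6.923 = 20.77 mol.
Q = n(e⁻)·F = 20.77 × 96500 = 2004000 C.
I = Q/t = 2004000 / 99360 s = 20.2 A.

20.2 A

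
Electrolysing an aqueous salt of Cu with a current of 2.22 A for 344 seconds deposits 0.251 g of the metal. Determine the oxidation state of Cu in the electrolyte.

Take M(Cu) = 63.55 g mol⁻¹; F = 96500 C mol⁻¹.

+2

Q = I·t = 2.220 A × 344.00 s = 763.7 C, so n(e⁻) = 763.7/96500 = 0.007914 mol.
n(Cu) deposited = 0.251 / 63.55 = 0.003950 mol.
Electrons per atom = n(e⁻)/n(Cu) = 0.007914 / 0.003950 = 2.00 ≈ 2, so the ion is Cu²⁺.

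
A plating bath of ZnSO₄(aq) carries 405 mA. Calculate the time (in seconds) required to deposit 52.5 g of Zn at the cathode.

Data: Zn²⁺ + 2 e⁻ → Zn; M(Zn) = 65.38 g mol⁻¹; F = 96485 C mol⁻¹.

n(Zn) = m/M = 52.5 / 65.38 = 0.8030 mol.
Each Zn atom requires 2 electrons, so n(e⁻) = 2 × 0.8030 = 1.606 mol.
Q = n(e⁻)·F = 1.606 × 96485 = 155000 C.
t = Q/I = 155000 / 0.4050 A = 382600 s.

3.83 × 10⁵ s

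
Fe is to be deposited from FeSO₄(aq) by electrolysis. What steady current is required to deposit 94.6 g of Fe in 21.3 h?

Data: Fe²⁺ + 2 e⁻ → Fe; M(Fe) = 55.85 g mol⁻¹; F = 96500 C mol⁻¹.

4.26 A

n(Fe) = 94.6 / 55.85 = 1.694 mol.
n(e⁻) = 2 × 1.694 = 3.388 mol.
Q = n(e⁻)·F = 3.388 × 96500 = 326900 C.
I = Q/t = 326900 / 76680 s = 4.26 A.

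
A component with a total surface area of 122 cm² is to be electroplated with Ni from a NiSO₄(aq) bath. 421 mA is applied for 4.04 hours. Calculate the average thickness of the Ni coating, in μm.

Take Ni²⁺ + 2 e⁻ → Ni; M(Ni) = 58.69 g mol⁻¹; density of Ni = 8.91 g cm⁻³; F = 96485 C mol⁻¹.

17.1 μm

Q = I·t = 0.4210 × 14544 = 6123 C; n(e⁻) = 0.06346 mol.
n(Ni) = n(e⁻)/2 = 0.03173 mol, so m = 0.03173 × 58.69 = 1.862 g.
Volume = m/ρ = 1.862 / 8.91 = 0.2090 cm³.
Thickness = V/A = 0.2090 / 122 = 0.00171 cm = 17.1 μm.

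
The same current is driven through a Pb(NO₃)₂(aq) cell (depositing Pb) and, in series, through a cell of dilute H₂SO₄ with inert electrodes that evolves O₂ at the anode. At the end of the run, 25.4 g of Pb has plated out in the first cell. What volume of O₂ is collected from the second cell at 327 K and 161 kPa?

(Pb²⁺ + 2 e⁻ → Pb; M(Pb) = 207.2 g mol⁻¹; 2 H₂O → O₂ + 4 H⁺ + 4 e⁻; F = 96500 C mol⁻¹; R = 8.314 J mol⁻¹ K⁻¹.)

1.04 L

n(Pb) = 25.4 / 207.2 = 0.1226 mol, so n(e⁻) = 2 × 0.1226 = 0.2452 mol.
The cells are in series, so the same 0.2452 mol of electrons passes through the second cell.
2 H₂O → O₂ + 4 H⁺ + 4 e⁻ — 4 mol e⁻ per mol O₂, so n(O₂) = 0.2452/4 = 0.06129 mol.
V = nRT/P = (0.06129 × 8.314 × 327) / (161 × 10³) = 0.00104 m³ = 1.04 L.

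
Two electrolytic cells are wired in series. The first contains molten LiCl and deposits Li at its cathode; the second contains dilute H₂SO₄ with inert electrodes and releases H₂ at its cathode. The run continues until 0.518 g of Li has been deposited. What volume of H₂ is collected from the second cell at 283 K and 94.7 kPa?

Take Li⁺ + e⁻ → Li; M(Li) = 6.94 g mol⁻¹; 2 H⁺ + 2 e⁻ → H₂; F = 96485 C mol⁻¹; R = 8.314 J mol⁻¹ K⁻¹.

0.927 L

n(Li) = 0.518 / 6.94 = 0.07464 mol, so n(e⁻) = 1 × 0.07464 = 0.07464 mol.
The cells are in series, so the same 0.07464 mol of electrons passes through the second cell.
2 H⁺ + 2 e⁻ → H₂ — 2 mol e⁻ per mol H₂, so n(H₂) = 0.07464/2 = 0.03732 mol.
V = nRT/P = (0.03732 × 8.314 × 283) / (94.7 × 10³) = 9.27 × 10⁻⁴ m³ = 0.927 L.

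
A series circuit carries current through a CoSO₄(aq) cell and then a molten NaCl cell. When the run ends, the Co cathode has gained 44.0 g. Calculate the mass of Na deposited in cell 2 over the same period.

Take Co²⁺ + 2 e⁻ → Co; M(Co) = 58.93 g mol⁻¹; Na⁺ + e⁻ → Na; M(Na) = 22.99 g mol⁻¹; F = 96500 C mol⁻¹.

n(Co) = 44.0 / 58.93 = 0.7466 mol.
Since Co²⁺ + 2 e⁻ → Co, n(e⁻) passed = 2 × 0.7466 = 1.493 mol.
Cells in series carry the same charge, so the same 1.493 mol of electrons passes through cell 2.
Na⁺ + e⁻ → Na, so n(Na) = 1.493 / 1 = 1.493 mol.
m(Na) = 1.493 × 22.99 = 34.3 g.

34.3 g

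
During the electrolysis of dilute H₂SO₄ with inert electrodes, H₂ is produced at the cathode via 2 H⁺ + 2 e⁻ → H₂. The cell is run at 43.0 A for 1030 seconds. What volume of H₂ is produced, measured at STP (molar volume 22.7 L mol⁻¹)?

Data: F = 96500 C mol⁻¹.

Q = I·t = 43.00 A × 1030.0 s = 44290 C.
n(e⁻) = Q/F = 44290 / 96500 = 0.4590 mol.
2 electrons are transferred per H₂ molecule, so n(H₂) = 0.4590 / 2 = 0.2295 mol.
V = n × V_m = 0.2295 × 22.7 = 5.21 L.

5.21 L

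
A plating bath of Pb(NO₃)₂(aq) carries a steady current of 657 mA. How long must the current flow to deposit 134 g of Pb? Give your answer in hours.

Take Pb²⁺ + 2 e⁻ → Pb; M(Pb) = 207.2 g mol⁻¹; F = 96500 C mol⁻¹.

52.8 h

n(Pb) = m/M = 134 / 207.2 = 0.6467 mol.
Each Pb atom requires 2 electrons, so n(e⁻) = 2 × 0.6467 = 1.293 mol.
Q = n(e⁻)·F = 1.293 × 96500 = 124800 C.
t = Q/I = 124800 / 0.6570 A = 190000 s = 52.8 h.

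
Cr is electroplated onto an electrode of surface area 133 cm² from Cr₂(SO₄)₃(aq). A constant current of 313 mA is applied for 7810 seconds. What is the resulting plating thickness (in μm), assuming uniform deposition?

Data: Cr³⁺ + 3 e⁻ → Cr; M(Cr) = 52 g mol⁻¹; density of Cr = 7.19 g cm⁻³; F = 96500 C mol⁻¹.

4.59 μm

Q = I·t = 0.3130 × 7810.0 = 2445 C; n(e⁻) = 0.02533 mol.
n(Cr) = n(e⁻)/3 = 0.008444 mol, so m = 0.008444 × 52 = 0.4391 g.
Volume = m/ρ = 0.4391 / 7.19 = 0.06107 cm³.
Thickness = V/A = 0.06107 / 133 = 4.59 × 10⁻⁴ cm = 4.59 μm.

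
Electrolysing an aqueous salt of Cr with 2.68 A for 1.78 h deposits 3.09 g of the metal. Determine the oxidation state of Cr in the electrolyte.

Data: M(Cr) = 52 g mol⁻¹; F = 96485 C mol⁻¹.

Q = I·t = 2.680 A × 6408.0 s = 17170 C, so n(e⁻) = 17170/96485 = 0.1780 mol.
n(Cr) deposited = 3.09 / 52 = 0.05942 mol.
Electrons per atom = n(e⁻)/n(Cr) = 0.1780 / 0.05942 = 3.00 ≈ 3, so the ion is Cr³⁺.

+3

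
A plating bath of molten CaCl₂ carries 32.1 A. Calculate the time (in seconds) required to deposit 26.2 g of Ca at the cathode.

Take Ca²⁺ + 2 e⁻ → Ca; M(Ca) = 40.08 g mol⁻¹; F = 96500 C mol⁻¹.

3930 s

n(Ca) = m/M = 26.2 / 40.08 = 0.6537 mol.
Each Ca atom requires 2 electrons, so n(e⁻) = 2 × 0.6537 = 1.307 mol.
Q = n(e⁻)·F = 1.307 × 96500 = 126200 C.
t = Q/I = 126200 / 32.10 A = 3930 s.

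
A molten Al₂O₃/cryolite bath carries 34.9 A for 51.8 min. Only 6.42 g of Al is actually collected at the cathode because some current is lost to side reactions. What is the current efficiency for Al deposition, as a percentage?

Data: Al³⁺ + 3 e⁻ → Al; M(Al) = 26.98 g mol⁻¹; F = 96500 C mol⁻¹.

63.5 %

Q = I·t = 34.90 × 3108.0 = 108500 C; n(e⁻) = 108500/96500 = 1.124 mol.
Theoretical n(Al) = n(e⁻)/3 = 0.3747 mol, i.e. m_theo = 0.3747 × 26.98 = 10.11 g.
Efficiency = m_actual / m_theo = 6.42 / 10.11 = 63.5 %.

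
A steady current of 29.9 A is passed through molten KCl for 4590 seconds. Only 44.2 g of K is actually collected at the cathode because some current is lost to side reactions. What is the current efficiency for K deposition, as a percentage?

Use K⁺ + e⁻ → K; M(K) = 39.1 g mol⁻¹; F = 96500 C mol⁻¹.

79.5 %

Q = I·t = 29.90 × 4590.0 = 137200 C; n(e⁻) = 137200/96500 = 1.422 mol.
Theoretical n(K) = n(e⁻)/1 = 1.422 mol, i.e. m_theo = 1.422 × 39.1 = 55.61 g.
Efficiency = m_actual / m_theo = 44.2 / 55.61 = 79.5 %.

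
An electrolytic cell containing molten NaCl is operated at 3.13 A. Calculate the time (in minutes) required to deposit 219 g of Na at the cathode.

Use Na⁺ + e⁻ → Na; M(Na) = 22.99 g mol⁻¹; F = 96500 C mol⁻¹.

4890 min

n(Na) = m/M = 219 / 22.99 = 9.526 mol.
Each Na atom requires 1 electron, so n(e⁻) = 1 × 9.526 = 9.526 mol.
Q = n(e⁻)·F = 9.526 × 96500 = 919200 C.
t = Q/I = 919200 / 3.130 A = 293700 s = 4890 min.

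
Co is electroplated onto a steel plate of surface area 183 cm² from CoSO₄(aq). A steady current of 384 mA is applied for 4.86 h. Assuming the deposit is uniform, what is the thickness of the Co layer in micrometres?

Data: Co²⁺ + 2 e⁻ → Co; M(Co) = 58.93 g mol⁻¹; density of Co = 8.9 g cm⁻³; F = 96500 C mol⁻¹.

12.6 μm

Q = I·t = 0.3840 × 17496 = 6718 C; n(e⁻) = 0.06962 mol.
n(Co) = n(e⁻)/2 = 0.03481 mol, so m = 0.03481 × 58.93 = 2.051 g.
Volume = m/ρ = 2.051 / 8.9 = 0.2305 cm³.
Thickness = V/A = 0.2305 / 183 = 0.00126 cm = 12.6 μm.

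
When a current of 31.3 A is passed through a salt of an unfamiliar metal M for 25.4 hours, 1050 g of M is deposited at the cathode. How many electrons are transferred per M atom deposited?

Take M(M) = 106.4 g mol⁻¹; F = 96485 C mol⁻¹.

3

Q = I·t = 31.30 A × 91440 s = 2862000 C, so n(e⁻) = 2862000/96485 = 29.66 mol.
n(M) deposited = 1050 / 106.4 = 9.868 mol.
Electrons per atom = n(e⁻)/n(M) = 29.66 / 9.868 = 3.01 ≈ 3, so the ion is M³⁺.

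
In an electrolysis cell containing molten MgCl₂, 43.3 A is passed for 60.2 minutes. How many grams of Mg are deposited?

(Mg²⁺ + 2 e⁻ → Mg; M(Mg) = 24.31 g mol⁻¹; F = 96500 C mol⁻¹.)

19.7 g

Q = I·t = 43.30 A × 3612.0 s = 156400 C.
n(e⁻) = Q/F = 156400 / 96500 = 1.621 mol.
Mg²⁺ + 2 e⁻ → Mg, so n(Mg) = n(e⁻)/2 = 0.8104 mol.
m = n·M = 0.8104 × 24.31 = 19.7 g.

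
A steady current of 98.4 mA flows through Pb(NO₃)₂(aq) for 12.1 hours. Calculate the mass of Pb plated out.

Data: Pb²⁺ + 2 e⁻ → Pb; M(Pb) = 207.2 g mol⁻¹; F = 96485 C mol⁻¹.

Q = I·t = 0.09840 A × 43560 s = 4286 C.
n(e⁻) = Q/F = 4286 / 96485 = 0.04442 mol.
Pb²⁺ + 2 e⁻ → Pb, so n(Pb) = n(e⁻)/2 = 0.02221 mol.
m = n·M = 0.02221 × 207.2 = 4.60 g.

4.60 g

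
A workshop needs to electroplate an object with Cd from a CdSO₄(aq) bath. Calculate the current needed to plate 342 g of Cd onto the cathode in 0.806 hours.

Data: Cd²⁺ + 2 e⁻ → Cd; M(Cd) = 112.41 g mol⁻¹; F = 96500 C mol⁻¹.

n(Cd) = 342 / 112.41 = 3.042 mol.
n(e⁻) = 2 × 3.042 = 6.085 mol.
Q = n(e⁻)·F = 6.085 × 96500 = 587200 C.
I = Q/t = 587200 / 2901.6 s = 202 A.

202 A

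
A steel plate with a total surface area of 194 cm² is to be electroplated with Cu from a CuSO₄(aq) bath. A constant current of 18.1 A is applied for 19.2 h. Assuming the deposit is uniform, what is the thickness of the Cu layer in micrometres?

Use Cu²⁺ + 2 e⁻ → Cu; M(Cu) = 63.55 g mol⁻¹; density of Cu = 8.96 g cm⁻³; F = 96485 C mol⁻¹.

Q = I·t = 18.10 × 69120 = 1251000 C; n(e⁻) = 12.97 mol.
n(Cu) = n(e⁻)/2 = 6.483 mol, so m = 6.483 × 63.55 = 412.0 g.
Volume = m/ρ = 412.0 / 8.96 = 45.98 cm³.
Thickness = V/A = 45.98 / 194 = 0.237 cm = 2370 μm.

2370 μm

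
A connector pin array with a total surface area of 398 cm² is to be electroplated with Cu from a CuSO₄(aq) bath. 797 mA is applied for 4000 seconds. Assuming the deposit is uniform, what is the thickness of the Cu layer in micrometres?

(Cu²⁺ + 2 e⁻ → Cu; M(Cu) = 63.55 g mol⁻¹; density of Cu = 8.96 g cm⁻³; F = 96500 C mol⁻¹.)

Q = I·t = 0.7970 × 4000.0 = 3188 C; n(e⁻) = 0.03304 mol.
n(Cu) = n(e⁻)/2 = 0.01652 mol, so m = 0.01652 × 63.55 = 1.050 g.
Volume = m/ρ = 1.050 / 8.96 = 0.1172 cm³.
Thickness = V/A = 0.1172 / 398 = 2.94 × 10⁻⁴ cm = 2.94 μm.

2.94 μm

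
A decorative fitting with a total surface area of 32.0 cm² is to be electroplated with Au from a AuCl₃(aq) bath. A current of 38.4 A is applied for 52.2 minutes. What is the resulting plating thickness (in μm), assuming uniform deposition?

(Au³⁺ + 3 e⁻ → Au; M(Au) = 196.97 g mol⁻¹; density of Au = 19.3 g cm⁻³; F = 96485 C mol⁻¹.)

Q = I·t = 38.40 × 3132.0 = 120300 C; n(e⁻) = 1.247 mol.
n(Au) = n(e⁻)/3 = 0.4155 mol, so m = 0.4155 × 196.97 = 81.84 g.
Volume = m/ρ = 81.84 / 19.3 = 4.240 cm³.
Thickness = V/A = 4.240 / 32.0 = 0.133 cm = 1330 μm.

1330 μm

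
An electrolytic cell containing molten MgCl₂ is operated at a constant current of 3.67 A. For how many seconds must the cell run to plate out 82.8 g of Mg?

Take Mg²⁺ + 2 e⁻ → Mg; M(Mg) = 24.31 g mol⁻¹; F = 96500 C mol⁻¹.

n(Mg) = m/M = 82.8 / 24.31 = 3.406 mol.
Each Mg atom requires 2 electrons, so n(e⁻) = 2 × 3.406 = 6.812 mol.
Q = n(e⁻)·F = 6.812 × 96500 = 657400 C.
t = Q/I = 657400 / 3.670 A = 179100 s.

1.79 × 10⁵ s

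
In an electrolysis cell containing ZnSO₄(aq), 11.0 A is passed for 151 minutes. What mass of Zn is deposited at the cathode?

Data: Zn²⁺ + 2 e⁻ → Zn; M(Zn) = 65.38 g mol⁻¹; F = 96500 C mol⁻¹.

Q = I·t = 11.00 A × 9060.0 s = 99660 C.
n(e⁻) = Q/F = 99660 / 96500 = 1.033 mol.
Zn²⁺ + 2 e⁻ → Zn, so n(Zn) = n(e⁻)/2 = 0.5164 mol.
m = n·M = 0.5164 × 65.38 = 33.8 g.

33.8 g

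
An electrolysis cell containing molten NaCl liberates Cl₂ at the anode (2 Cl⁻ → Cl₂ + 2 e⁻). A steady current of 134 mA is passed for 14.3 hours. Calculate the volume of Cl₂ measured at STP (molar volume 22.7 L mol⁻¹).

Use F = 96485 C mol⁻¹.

0.811 L

Q = I·t = 0.1340 A × 51480 s = 6898 C.
n(e⁻) = Q/F = 6898 / 96485 = 0.07150 mol.
2 electrons are transferred per Cl₂ molecule, so n(Cl₂) = 0.07150 / 2 = 0.03575 mol.
V = n × V_m = 0.03575 × 22.7 = 0.811 L.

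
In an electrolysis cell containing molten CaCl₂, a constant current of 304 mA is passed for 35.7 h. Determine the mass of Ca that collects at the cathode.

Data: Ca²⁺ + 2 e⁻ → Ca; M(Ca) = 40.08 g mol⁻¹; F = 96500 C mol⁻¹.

8.11 g

Q = I·t = 0.3040 A × 128520 s = 39070 C.
n(e⁻) = Q/F = 39070 / 96500 = 0.4049 mol.
Ca²⁺ + 2 e⁻ → Ca, so n(Ca) = n(e⁻)/2 = 0.2024 mol.
m = n·M = 0.2024 × 40.08 = 8.11 g.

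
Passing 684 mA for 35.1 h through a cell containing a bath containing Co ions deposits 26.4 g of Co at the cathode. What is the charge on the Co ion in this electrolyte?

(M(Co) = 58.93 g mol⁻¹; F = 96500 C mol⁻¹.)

+2

Q = I·t = 0.6840 A × 126360 s = 86430 C, so n(e⁻) = 86430/96500 = 0.8957 mol.
n(Co) deposited = 26.4 / 58.93 = 0.4480 mol.
Electrons per atom = n(e⁻)/n(Co) = 0.8957 / 0.4480 = 2.00 ≈ 2, so the ion is Co²⁺.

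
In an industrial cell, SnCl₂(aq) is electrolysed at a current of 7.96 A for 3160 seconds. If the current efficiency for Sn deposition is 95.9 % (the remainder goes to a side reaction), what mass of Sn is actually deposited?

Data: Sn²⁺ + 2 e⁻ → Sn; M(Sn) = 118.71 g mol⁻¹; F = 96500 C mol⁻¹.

14.8 g

Q = I·t = 7.960 × 3160.0 = 25150 C.
n(e⁻) = 25150/96500 = 0.2607 mol; theoretically n(Sn) = 0.2607/2 = 0.1303 mol, m_theo = 15.47 g.
At 95.9 % efficiency, m_actual = 0.959 × 15.47 = 14.8 g.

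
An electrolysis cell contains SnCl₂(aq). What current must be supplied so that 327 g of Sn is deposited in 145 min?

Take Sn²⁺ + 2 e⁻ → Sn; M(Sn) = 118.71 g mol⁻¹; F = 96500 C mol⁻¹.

61.1 A

n(Sn) = 327 / 118.71 = 2.755 mol.
n(e⁻) = 2 × 2.755 = 5.509 mol.
Q = n(e⁻)·F = 5.509 × 96500 = 531600 C.
I = Q/t = 531600 / 8700.0 s = 61.1 A.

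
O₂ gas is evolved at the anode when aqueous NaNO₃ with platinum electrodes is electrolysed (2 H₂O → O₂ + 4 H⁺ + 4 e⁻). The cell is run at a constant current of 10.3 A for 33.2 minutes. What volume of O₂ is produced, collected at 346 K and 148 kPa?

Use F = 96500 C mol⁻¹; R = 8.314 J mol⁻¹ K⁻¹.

1.03 L

Q = I·t = 10.30 A × 1992.0 s = 20520 C.
n(e⁻) = Q/F = 20520 / 96500 = 0.2126 mol.
4 electrons are transferred per O₂ molecule, so n(O₂) = 0.2126 / 4 = 0.05315 mol.
V = nRT/P = (0.05315 × 8.314 × 346) / (148 × 10³ Pa) = 0.00103 m³ = 1.03 L.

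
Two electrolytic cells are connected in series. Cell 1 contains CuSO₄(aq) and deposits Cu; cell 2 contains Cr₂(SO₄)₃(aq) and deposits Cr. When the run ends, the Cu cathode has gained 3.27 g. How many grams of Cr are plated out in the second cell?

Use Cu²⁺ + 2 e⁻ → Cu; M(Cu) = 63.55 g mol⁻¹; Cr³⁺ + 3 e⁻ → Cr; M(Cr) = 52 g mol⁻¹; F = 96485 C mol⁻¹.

n(Cu) = 3.27 / 63.55 = 0.05146 mol.
Since Cu²⁺ + 2 e⁻ → Cu, n(e⁻) passed = 2 × 0.05146 = 0.1029 mol.
Cells in series carry the same charge, so the same 0.1029 mol of electrons passes through cell 2.
Cr³⁺ + 3 e⁻ → Cr, so n(Cr) = 0.1029 / 3 = 0.03430 mol.
m(Cr) = 0.03430 × 52 = 1.78 g.

1.78 g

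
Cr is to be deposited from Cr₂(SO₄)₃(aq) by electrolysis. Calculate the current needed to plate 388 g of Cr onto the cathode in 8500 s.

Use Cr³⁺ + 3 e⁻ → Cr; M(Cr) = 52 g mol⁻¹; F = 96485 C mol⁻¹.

n(Cr) = 388 / 52 = 7.462 mol.
n(e⁻) = 3 × 7.462 = 22.38 mol.
Q = n(e⁻)·F = 22.38 × 96485 = 2160000 C.
I = Q/t = 2160000 / 8500.0 s = 254 A.

254 A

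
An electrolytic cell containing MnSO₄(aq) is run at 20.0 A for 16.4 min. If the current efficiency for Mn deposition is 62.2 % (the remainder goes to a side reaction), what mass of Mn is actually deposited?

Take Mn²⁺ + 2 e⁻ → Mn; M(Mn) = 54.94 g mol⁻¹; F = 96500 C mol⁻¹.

Q = I·t = 20.00 × 984.00 = 19680 C.
n(e⁻) = 19680/96500 = 0.2039 mol; theoretically n(Mn) = 0.2039/2 = 0.1020 mol, m_theo = 5.602 g.
At 62.2 % efficiency, m_actual = 0.622 × 5.602 = 3.48 g.

3.48 g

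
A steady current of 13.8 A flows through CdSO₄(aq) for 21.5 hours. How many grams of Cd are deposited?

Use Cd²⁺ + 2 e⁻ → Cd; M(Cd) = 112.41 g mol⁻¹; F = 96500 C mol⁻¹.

Q = I·t = 13.80 A × 77400 s = 1068000 C.
n(e⁻) = Q/F = 1068000 / 96500 = 11.07 mol.
Cd²⁺ + 2 e⁻ → Cd, so n(Cd) = n(e⁻)/2 = 5.534 mol.
m = n·M = 5.534 × 112.41 = 622 g.

622 g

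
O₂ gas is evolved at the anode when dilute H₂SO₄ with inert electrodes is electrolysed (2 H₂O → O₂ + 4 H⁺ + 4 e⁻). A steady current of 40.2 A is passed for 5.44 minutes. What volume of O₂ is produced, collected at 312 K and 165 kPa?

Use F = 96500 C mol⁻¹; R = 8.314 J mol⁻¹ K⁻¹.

Q = I·t = 40.20 A × 326.40 s = 13120 C.
n(e⁻) = Q/F = 13120 / 96500 = 0.1360 mol.
4 electrons are transferred per O₂ molecule, so n(O₂) = 0.1360 / 4 = 0.03399 mol.
V = nRT/P = (0.03399 × 8.314 × 312) / (165 × 10³ Pa) = 5.34 × 10⁻⁴ m³ = 0.534 L.

0.534 L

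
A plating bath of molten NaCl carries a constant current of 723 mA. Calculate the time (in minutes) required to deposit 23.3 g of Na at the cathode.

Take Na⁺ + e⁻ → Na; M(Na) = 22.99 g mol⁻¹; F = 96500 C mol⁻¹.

n(Na) = m/M = 23.3 / 22.99 = 1.013 mol.
Each Na atom requires 1 electron, so n(e⁻) = 1 × 1.013 = 1.013 mol.
Q = n(e⁻)·F = 1.013 × 96500 = 97800 C.
t = Q/I = 97800 / 0.7230 A = 135300 s = 2250 min.

2250 min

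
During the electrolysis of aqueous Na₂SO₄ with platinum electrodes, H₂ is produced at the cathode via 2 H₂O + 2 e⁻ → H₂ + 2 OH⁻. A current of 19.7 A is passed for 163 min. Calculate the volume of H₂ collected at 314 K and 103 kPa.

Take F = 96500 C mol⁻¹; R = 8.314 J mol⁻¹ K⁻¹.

Q = I·t = 19.70 A × 9780.0 s = 192700 C.
n(e⁻) = Q/F = 192700 / 96500 = 1.997 mol.
2 electrons are transferred per H₂ molecule, so n(H₂) = 1.997 / 2 = 0.9983 mol.
V = nRT/P = (0.9983 × 8.314 × 314) / (103 × 10³ Pa) = 0.0253 m³ = 25.3 L.

25.3 L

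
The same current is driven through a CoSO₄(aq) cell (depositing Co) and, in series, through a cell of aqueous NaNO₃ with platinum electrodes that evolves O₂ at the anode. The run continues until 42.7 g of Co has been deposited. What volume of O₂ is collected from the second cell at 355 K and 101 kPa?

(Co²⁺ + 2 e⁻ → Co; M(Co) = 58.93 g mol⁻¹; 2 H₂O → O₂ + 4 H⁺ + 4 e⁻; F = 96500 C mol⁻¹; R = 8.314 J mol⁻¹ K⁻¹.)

10.6 L

n(Co) = 42.7 / 58.93 = 0.7246 mol, so n(e⁻) = 2 × 0.7246 = 1.449 mol.
The cells are in series, so the same 1.449 mol of electrons passes through the second cell.
2 H₂O → O₂ + 4 H⁺ + 4 e⁻ — 4 mol e⁻ per mol O₂, so n(O₂) = 1.449/4 = 0.3623 mol.
V = nRT/P = (0.3623 × 8.314 × 355) / (101 × 10³) = 0.0106 m³ = 10.6 L.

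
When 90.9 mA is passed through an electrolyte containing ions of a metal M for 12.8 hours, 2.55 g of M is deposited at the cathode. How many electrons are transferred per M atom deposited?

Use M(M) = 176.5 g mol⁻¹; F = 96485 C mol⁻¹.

Q = I·t = 0.09090 A × 46080 s = 4189 C, so n(e⁻) = 4189/96485 = 0.04341 mol.
n(M) deposited = 2.55 / 176.5 = 0.01445 mol.
Electrons per atom = n(e⁻)/n(M) = 0.04341 / 0.01445 = 3.00 ≈ 3, so the ion is M³⁺.

3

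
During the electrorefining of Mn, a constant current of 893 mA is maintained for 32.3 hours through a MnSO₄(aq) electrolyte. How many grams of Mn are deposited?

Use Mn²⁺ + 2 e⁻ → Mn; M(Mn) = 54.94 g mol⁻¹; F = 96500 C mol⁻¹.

29.6 g

Q = I·t = 0.8930 A × 116280 s = 103800 C.
n(e⁻) = Q/F = 103800 / 96500 = 1.076 mol.
Mn²⁺ + 2 e⁻ → Mn, so n(Mn) = n(e⁻)/2 = 0.5380 mol.
m = n·M = 0.5380 × 54.94 = 29.6 g.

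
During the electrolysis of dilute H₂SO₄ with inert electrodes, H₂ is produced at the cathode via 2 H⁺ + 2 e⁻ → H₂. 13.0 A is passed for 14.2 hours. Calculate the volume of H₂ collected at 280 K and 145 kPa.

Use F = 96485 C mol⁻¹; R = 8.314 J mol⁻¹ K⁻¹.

55.3 L

Q = I·t = 13.00 A × 51120 s = 664600 C.
n(e⁻) = Q/F = 664600 / 96485 = 6.888 mol.
2 electrons are transferred per H₂ molecule, so n(H₂) = 6.888 / 2 = 3.444 mol.
V = nRT/P = (3.444 × 8.314 × 280) / (145 × 10³ Pa) = 0.0553 m³ = 55.3 L.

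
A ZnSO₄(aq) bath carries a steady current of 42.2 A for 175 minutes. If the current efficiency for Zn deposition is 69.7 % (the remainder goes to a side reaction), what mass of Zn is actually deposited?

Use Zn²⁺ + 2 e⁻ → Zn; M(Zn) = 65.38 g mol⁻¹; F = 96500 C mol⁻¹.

105 g

Q = I·t = 42.20 × 10500 = 443100 C.
n(e⁻) = 443100/96500 = 4.592 mol; theoretically n(Zn) = 4.592/2 = 2.296 mol, m_theo = 150.1 g.
At 69.7 % efficiency, m_actual = 0.697 × 150.1 = 105 g.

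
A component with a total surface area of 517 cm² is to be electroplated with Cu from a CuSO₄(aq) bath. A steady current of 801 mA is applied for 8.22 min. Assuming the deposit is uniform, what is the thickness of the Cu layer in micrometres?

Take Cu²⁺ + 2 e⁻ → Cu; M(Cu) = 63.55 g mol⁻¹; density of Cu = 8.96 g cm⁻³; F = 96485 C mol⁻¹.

Q = I·t = 0.8010 × 493.20 = 395.1 C; n(e⁻) = 0.004094 mol.
n(Cu) = n(e⁻)/2 = 0.002047 mol, so m = 0.002047 × 63.55 = 0.1301 g.
Volume = m/ρ = 0.1301 / 8.96 = 0.01452 cm³.
Thickness = V/A = 0.01452 / 517 = 2.81 × 10⁻⁵ cm = 0.281 μm.

0.281 μm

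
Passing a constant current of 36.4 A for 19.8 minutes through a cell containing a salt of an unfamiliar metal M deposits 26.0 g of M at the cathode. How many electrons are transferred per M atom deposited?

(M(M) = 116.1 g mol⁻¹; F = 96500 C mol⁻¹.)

2

Q = I·t = 36.40 A × 1188.0 s = 43240 C, so n(e⁻) = 43240/96500 = 0.4481 mol.
n(M) deposited = 26.0 / 116.1 = 0.2239 mol.
Electrons per atom = n(e⁻)/n(M) = 0.4481 / 0.2239 = 2.00 ≈ 2, so the ion is M²⁺.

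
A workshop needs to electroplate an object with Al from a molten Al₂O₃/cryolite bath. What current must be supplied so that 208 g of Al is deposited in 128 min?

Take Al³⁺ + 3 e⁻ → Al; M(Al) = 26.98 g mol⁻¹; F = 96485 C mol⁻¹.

n(Al) = 208 / 26.98 = 7.709 mol.
n(e⁻) = 3 × 7.709 = 23.13 mol.
Q = n(e⁻)·F = 23.13 × 96485 = 2232000 C.
I = Q/t = 2232000 / 7680.0 s = 291 A.

291 A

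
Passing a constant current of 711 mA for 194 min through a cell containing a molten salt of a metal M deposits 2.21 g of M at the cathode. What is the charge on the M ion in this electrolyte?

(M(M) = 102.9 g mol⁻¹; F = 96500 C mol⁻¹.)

Q = I·t = 0.7110 A × 11640 s = 8276 C, so n(e⁻) = 8276/96500 = 0.08576 mol.
n(M) deposited = 2.21 / 102.9 = 0.02148 mol.
Electrons per atom = n(e⁻)/n(M) = 0.08576 / 0.02148 = 3.99 ≈ 4, so the ion is M⁴⁺.

+4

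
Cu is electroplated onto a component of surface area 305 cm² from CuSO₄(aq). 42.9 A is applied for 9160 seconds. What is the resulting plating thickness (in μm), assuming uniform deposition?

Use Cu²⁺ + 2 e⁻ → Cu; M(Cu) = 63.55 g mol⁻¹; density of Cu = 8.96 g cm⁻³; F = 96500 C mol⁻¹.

473 μm

Q = I·t = 42.90 × 9160.0 = 393000 C; n(e⁻) = 4.072 mol.
n(Cu) = n(e⁻)/2 = 2.036 mol, so m = 2.036 × 63.55 = 129.4 g.
Volume = m/ρ = 129.4 / 8.96 = 14.44 cm³.
Thickness = V/A = 14.44 / 305 = 0.0473 cm = 473 μm.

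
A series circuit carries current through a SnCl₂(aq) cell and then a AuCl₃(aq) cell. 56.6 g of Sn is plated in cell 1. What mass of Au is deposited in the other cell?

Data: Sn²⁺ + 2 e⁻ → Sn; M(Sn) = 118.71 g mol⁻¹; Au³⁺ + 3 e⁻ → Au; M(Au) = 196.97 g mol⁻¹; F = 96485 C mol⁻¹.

62.6 g

n(Sn) = 56.6 / 118.71 = 0.4768 mol.
Since Sn²⁺ + 2 e⁻ → Sn, n(e⁻) passed = 2 × 0.4768 = 0.9536 mol.
Cells in series carry the same charge, so the same 0.9536 mol of electrons passes through cell 2.
Au³⁺ + 3 e⁻ → Au, so n(Au) = 0.9536 / 3 = 0.3179 mol.
m(Au) = 0.3179 × 196.97 = 62.6 g.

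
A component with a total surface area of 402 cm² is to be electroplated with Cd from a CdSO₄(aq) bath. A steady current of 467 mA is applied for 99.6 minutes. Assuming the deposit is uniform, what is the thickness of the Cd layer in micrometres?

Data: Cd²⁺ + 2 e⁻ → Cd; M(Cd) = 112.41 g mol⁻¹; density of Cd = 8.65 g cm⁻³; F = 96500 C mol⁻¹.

4.67 μm

Q = I·t = 0.4670 × 5976.0 = 2791 C; n(e⁻) = 0.02892 mol.
n(Cd) = n(e⁻)/2 = 0.01446 mol, so m = 0.01446 × 112.41 = 1.625 g.
Volume = m/ρ = 1.625 / 8.65 = 0.1879 cm³.
Thickness = V/A = 0.1879 / 402 = 4.67 × 10⁻⁴ cm = 4.67 μm.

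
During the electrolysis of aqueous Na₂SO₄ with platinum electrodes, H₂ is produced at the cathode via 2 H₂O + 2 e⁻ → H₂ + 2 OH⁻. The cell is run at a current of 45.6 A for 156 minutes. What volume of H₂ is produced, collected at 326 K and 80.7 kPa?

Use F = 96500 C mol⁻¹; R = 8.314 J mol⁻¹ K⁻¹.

Q = I·t = 45.60 A × 9360.0 s = 426800 C.
n(e⁻) = Q/F = 426800 / 96500 = 4.423 mol.
2 electrons are transferred per H₂ molecule, so n(H₂) = 4.423 / 2 = 2.211 mol.
V = nRT/P = (2.211 × 8.314 × 326) / (80.7 × 10³ Pa) = 0.0743 m³ = 74.3 L.

74.3 L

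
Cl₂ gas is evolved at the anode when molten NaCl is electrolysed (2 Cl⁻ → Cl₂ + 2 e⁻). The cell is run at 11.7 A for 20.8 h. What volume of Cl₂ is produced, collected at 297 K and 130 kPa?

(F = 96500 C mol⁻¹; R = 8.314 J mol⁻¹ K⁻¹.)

Q = I·t = 11.70 A × 74880 s = 876100 C.
n(e⁻) = Q/F = 876100 / 96500 = 9.079 mol.
2 electrons are transferred per Cl₂ molecule, so n(Cl₂) = 9.079 / 2 = 4.539 mol.
V = nRT/P = (4.539 × 8.314 × 297) / (130 × 10³ Pa) = 0.0862 m³ = 86.2 L.

86.2 L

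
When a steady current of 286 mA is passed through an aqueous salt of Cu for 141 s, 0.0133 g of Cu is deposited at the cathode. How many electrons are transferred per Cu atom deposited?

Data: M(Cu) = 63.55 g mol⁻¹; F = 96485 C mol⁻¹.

Q = I·t = 0.2860 A × 141.00 s = 40.33 C, so n(e⁻) = 40.33/96485 = 0.0004180 mol.
n(Cu) deposited = 0.0133 / 63.55 = 0.0002093 mol.
Electrons per atom = n(e⁻)/n(Cu) = 0.0004180 / 0.0002093 = 2.00 ≈ 2, so the ion is Cu²⁺.

2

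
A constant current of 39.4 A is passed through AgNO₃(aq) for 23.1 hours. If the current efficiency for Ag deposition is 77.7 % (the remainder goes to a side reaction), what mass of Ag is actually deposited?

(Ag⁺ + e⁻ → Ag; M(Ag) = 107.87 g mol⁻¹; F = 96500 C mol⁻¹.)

2850 g

Q = I·t = 39.40 × 83160 = 3277000 C.
n(e⁻) = 3277000/96500 = 33.95 mol; theoretically n(Ag) = 33.95/1 = 33.95 mol, m_theo = 3663 g.
At 77.7 % efficiency, m_actual = 0.777 × 3663 = 2850 g.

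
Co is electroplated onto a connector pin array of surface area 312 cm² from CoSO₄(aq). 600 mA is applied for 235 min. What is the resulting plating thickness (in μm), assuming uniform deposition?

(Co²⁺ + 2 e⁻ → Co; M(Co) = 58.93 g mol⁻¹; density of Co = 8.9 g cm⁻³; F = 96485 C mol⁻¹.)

Q = I·t = 0.6000 × 14100 = 8460 C; n(e⁻) = 0.08768 mol.
n(Co) = n(e⁻)/2 = 0.04384 mol, so m = 0.04384 × 58.93 = 2.584 g.
Volume = m/ρ = 2.584 / 8.9 = 0.2903 cm³.
Thickness = V/A = 0.2903 / 312 = 9.30 × 10⁻⁴ cm = 9.30 μm.

9.30 μm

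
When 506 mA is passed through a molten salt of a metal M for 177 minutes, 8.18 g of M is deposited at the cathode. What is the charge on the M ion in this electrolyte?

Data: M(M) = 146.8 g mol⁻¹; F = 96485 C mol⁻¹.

+1

Q = I·t = 0.5060 A × 10620 s = 5374 C, so n(e⁻) = 5374/96485 = 0.05569 mol.
n(M) deposited = 8.18 / 146.8 = 0.05572 mol.
Electrons per atom = n(e⁻)/n(M) = 0.05569 / 0.05572 = 1.00 ≈ 1, so the ion is M⁺.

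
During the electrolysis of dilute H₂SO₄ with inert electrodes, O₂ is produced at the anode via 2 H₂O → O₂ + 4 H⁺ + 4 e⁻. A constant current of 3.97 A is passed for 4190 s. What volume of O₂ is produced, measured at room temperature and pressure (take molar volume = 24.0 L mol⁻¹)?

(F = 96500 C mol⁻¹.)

Q = I·t = 3.970 A × 4190.0 s = 16630 C.
n(e⁻) = Q/F = 16630 / 96500 = 0.1724 mol.
4 electrons are transferred per O₂ molecule, so n(O₂) = 0.1724 / 4 = 0.04309 mol.
V = n × V_m = 0.04309 × 24.0 = 1.03 L.

1.03 L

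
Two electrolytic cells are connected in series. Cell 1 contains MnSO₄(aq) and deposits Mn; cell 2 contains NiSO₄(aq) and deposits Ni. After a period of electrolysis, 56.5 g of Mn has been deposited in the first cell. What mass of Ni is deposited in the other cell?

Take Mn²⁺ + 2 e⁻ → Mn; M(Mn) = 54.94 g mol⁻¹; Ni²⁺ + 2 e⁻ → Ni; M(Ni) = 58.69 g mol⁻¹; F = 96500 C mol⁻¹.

n(Mn) = 56.5 / 54.94 = 1.028 mol.
Since Mn²⁺ + 2 e⁻ → Mn, n(e⁻) passed = 2 × 1.028 = 2.057 mol.
Cells in series carry the same charge, so the same 2.057 mol of electrons passes through cell 2.
Ni²⁺ + 2 e⁻ → Ni, so n(Ni) = 2.057 / 2 = 1.028 mol.
m(Ni) = 1.028 × 58.69 = 60.4 g.

60.4 g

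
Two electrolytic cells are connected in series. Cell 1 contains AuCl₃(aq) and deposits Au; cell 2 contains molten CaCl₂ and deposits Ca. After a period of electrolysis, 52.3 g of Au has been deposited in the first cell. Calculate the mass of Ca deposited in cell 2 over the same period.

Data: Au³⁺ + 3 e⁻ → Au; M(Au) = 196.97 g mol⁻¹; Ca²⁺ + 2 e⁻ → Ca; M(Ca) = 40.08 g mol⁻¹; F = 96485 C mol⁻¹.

n(Au) = 52.3 / 196.97 = 0.2655 mol.
Since Au³⁺ + 3 e⁻ → Au, n(e⁻) passed = 3 × 0.2655 = 0.7966 mol.
Cells in series carry the same charge, so the same 0.7966 mol of electrons passes through cell 2.
Ca²⁺ + 2 e⁻ → Ca, so n(Ca) = 0.7966 / 2 = 0.3983 mol.
m(Ca) = 0.3983 × 40.08 = 16.0 g.

16.0 g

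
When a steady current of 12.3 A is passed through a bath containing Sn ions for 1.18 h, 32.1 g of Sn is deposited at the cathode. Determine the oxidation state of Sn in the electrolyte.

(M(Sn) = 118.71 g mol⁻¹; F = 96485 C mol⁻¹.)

+2

Q = I·t = 12.30 A × 4248.0 s = 52250 C, so n(e⁻) = 52250/96485 = 0.5415 mol.
n(Sn) deposited = 32.1 / 118.71 = 0.2704 mol.
Electrons per atom = n(e⁻)/n(Sn) = 0.5415 / 0.2704 = 2.00 ≈ 2, so the ion is Sn²⁺.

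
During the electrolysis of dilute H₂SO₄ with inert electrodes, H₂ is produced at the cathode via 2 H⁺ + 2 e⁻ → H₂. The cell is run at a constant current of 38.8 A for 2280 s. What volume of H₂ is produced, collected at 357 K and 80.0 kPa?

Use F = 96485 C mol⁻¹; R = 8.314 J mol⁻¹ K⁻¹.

Q = I·t = 38.80 A × 2280.0 s = 88460 C.
n(e⁻) = Q/F = 88460 / 96485 = 0.9169 mol.
2 electrons are transferred per H₂ molecule, so n(H₂) = 0.9169 / 2 = 0.4584 mol.
V = nRT/P = (0.4584 × 8.314 × 357) / (80.0 × 10³ Pa) = 0.0170 m³ = 17.0 L.

17.0 L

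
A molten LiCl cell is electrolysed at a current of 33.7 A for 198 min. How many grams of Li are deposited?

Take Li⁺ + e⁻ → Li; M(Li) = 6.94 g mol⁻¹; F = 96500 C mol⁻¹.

28.8 g

Q = I·t = 33.70 A × 11880 s = 400400 C.
n(e⁻) = Q/F = 400400 / 96500 = 4.149 mol.
Li⁺ + e⁻ → Li, so n(Li) = n(e⁻)/1 = 4.149 mol.
m = n·M = 4.149 × 6.94 = 28.8 g.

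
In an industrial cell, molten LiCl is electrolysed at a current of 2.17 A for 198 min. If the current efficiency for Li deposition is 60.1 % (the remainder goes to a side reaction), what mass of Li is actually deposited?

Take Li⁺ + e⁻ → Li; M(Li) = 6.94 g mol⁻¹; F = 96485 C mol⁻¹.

1.11 g

Q = I·t = 2.170 × 11880 = 25780 C.
n(e⁻) = 25780/96485 = 0.2672 mol; theoretically n(Li) = 0.2672/1 = 0.2672 mol, m_theo = 1.854 g.
At 60.1 % efficiency, m_actual = 0.601 × 1.854 = 1.11 g.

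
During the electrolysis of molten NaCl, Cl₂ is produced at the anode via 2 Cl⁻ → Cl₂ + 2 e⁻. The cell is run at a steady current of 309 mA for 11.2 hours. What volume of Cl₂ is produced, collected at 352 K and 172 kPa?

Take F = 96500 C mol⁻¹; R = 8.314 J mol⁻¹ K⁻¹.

Q = I·t = 0.3090 A × 40320 s = 12460 C.
n(e⁻) = Q/F = 12460 / 96500 = 0.1291 mol.
2 electrons are transferred per Cl₂ molecule, so n(Cl₂) = 0.1291 / 2 = 0.06455 mol.
V = nRT/P = (0.06455 × 8.314 × 352) / (172 × 10³ Pa) = 0.00110 m³ = 1.10 L.

1.10 L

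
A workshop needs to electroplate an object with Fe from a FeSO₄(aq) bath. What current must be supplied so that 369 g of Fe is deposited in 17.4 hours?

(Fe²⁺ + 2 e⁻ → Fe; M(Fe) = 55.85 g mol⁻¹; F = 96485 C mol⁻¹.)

20.4 A

n(Fe) = 369 / 55.85 = 6.607 mol.
n(e⁻) = 2 × 6.607 = 13.21 mol.
Q = n(e⁻)·F = 13.21 × 96485 = 1275000 C.
I = Q/t = 1275000 / 62640 s = 20.4 A.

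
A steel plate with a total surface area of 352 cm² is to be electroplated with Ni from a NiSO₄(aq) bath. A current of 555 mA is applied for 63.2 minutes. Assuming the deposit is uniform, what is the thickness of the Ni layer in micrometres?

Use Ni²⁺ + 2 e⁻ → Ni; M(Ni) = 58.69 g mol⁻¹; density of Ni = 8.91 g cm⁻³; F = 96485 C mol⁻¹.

2.04 μm

Q = I·t = 0.5550 × 3792.0 = 2105 C; n(e⁻) = 0.02181 mol.
n(Ni) = n(e⁻)/2 = 0.01091 mol, so m = 0.01091 × 58.69 = 0.6401 g.
Volume = m/ρ = 0.6401 / 8.91 = 0.07184 cm³.
Thickness = V/A = 0.07184 / 352 = 2.04 × 10⁻⁴ cm = 2.04 μm.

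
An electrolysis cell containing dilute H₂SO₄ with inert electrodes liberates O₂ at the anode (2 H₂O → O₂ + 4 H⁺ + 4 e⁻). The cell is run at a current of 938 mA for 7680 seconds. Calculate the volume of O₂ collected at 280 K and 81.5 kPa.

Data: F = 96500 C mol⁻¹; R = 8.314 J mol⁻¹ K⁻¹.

Q = I·t = 0.9380 A × 7680.0 s = 7204 C.
n(e⁻) = Q/F = 7204 / 96500 = 0.07465 mol.
4 electrons are transferred per O₂ molecule, so n(O₂) = 0.07465 / 4 = 0.01866 mol.
V = nRT/P = (0.01866 × 8.314 × 280) / (81.5 × 10³ Pa) = 5.33 × 10⁻⁴ m³ = 0.533 L.

0.533 L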